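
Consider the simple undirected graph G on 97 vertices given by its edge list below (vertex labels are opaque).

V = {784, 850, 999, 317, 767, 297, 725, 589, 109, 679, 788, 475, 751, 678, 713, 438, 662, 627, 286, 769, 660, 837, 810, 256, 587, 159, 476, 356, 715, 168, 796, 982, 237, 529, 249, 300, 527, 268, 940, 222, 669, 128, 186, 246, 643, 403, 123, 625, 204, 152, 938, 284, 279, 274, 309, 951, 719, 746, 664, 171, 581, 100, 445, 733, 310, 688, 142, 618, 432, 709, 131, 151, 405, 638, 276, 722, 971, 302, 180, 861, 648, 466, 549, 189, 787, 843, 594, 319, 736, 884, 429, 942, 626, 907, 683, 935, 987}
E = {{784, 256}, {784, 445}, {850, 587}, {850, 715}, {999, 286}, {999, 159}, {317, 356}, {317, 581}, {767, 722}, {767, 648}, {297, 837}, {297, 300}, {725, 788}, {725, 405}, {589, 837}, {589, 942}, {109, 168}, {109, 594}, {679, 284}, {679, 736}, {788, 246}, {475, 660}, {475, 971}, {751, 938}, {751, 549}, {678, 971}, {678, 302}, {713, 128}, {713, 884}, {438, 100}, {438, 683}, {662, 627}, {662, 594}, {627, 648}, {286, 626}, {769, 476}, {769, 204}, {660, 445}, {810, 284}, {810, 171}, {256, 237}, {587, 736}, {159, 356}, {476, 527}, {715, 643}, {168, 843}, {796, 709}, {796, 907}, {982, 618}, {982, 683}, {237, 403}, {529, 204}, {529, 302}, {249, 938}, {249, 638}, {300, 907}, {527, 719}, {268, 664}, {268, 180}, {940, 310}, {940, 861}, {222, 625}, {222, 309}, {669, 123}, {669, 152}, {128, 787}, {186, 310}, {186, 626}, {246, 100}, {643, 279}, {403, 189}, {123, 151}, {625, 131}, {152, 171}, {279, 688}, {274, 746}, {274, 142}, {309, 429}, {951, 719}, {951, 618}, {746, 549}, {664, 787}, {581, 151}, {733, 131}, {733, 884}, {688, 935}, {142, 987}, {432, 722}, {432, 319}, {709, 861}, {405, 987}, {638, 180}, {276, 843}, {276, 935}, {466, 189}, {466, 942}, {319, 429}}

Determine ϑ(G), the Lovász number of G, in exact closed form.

Vertex 317 has 2 neighbors: 356, 581.
Vertex 784 has 2 neighbors: 256, 445.
Vertex 109 has 2 neighbors: 168, 594.
deg(625) = 2; N(625) = {222, 131}.
G on 97 vertices is 2-regular; this is C_{97}, the 97-cycle.
A has 49 distinct eigenvalues ≈ [2.0, 1.9958, 1.9832, 1.9624, 1.9332, 1.896, 1.8508, 1.7979, 1.7374, 1.6697, 1.5949, 1.5134, 1.4256, 1.3318, 1.2325, 1.1279, 1.0186, 0.9051, 0.7878, 0.6671, 0.5437, 0.4179, 0.2905, 0.1618, 0.0324, -0.0971, -0.2262, -0.3544, -0.481, -0.6057, -0.7278, -0.8469, -0.9624, -1.0738, -1.1808, -1.2828, -1.3794, -1.4703, -1.555, -1.6331, -1.7044, -1.7686, -1.8253, -1.8744, -1.9156, -1.9488, -1.9738, -1.9906, -1.999].
−97·(-2*cos(pi/97)) / ((2)−(-2*cos(pi/97))) = 97*cos(pi/97)/(cos(pi/97) + 1) = ϑ(G).
Numerically 48.4873.
Lovász sandwich 48 ≤ 97*cos(pi/97)/(cos(pi/97) + 1) ≤ 49: both strict.

97*cos(pi/97)/(cos(pi/97) + 1)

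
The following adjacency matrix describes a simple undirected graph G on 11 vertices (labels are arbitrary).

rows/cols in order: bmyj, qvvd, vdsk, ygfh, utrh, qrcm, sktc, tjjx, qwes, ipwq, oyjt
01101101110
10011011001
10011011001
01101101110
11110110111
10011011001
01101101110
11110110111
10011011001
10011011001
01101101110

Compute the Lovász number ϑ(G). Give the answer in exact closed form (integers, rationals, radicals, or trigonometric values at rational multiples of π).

N(qvvd) = {bmyj, ygfh, utrh, sktc, tjjx, oyjt}, |N(qvvd)| = 6.
Vertex bmyj has 7 neighbors: qvvd, vdsk, utrh, qrcm, tjjx, qwes, ipwq.
Vertex ipwq has 6 neighbors: bmyj, ygfh, utrh, sktc, tjjx, oyjt.
deg(vdsk) = 6; N(vdsk) = {bmyj, ygfh, utrh, sktc, tjjx, oyjt}.
3 parts of sizes [5, 4, 2]; α(G) = 5 = ϑ (perfect).
≈ 5.0000 (to 4 d.p.).
Sandwich: α(G)=5 ≤ ϑ(G)=5 ≤ χ(Ḡ)=5 (collapsed).

5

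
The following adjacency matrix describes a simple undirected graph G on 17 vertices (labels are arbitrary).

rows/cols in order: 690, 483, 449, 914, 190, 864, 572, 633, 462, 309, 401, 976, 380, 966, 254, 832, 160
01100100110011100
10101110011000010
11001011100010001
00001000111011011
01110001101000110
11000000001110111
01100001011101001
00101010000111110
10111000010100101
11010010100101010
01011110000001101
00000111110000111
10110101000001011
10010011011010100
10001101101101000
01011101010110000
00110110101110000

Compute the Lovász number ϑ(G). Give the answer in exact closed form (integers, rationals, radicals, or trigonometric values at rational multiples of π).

sqrt(17)

deg(190) = 8; N(190) = {483, 449, 914, 633, 462, 401, 254, 832}.
N(690) = {483, 449, 864, 462, 309, 380, 966, 254}, |N(690)| = 8.
deg(483) = 8; N(483) = {690, 449, 190, 864, 572, 309, 401, 832}.
N(401) = {483, 914, 190, 864, 572, 966, 254, 160}, |N(401)| = 8.
Every vertex has degree 8 (N=17); Paley(17): SR with (k,λ,μ)=(8,3,4).
Distinct eigenvalues (to 6 d.p.): [8.0, 1.561553, -2.561553].
With N=17: ϑ(G) = 17·(-(-sqrt(17)/2 - 1/2))/(8−(-sqrt(17)/2 - 1/2)) = sqrt(17).
= 4.123106… (decimal).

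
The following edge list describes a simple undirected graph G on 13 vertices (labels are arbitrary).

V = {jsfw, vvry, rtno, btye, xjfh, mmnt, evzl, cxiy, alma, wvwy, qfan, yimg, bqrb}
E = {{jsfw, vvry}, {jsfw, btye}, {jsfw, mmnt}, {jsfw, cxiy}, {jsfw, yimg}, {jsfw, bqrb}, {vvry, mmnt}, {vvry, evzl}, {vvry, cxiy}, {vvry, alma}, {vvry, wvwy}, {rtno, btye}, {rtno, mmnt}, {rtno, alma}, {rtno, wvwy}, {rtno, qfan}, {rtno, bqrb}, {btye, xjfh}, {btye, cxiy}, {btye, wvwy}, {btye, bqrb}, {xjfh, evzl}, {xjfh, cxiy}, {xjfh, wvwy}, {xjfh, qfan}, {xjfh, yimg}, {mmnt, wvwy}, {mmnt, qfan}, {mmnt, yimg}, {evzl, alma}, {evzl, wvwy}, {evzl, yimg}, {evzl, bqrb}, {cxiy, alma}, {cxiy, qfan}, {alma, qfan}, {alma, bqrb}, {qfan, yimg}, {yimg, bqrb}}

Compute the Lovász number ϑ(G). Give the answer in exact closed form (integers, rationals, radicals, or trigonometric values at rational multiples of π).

Vertex bqrb has 6 neighbors: jsfw, rtno, btye, evzl, alma, yimg.
N(xjfh) = {btye, evzl, cxiy, wvwy, qfan, yimg}, |N(xjfh)| = 6.
N(alma) = {vvry, rtno, evzl, cxiy, qfan, bqrb}, |N(alma)| = 6.
Vertex vvry has 6 neighbors: jsfw, mmnt, evzl, cxiy, alma, wvwy.
Regular of degree 6 on 13 vertices: Paley(13): SR with (k,λ,μ)=(6,2,3).
The 3 distinct eigenvalues: [6.0, 1.3028, -2.3028].
Lovász (edge-transitive): ϑ = −13·(-sqrt(13)/2 - 1/2)/((6)−(-sqrt(13)/2 - 1/2)) = sqrt(13).
≈ 3.6055513 (to 7 d.p.).

sqrt(13)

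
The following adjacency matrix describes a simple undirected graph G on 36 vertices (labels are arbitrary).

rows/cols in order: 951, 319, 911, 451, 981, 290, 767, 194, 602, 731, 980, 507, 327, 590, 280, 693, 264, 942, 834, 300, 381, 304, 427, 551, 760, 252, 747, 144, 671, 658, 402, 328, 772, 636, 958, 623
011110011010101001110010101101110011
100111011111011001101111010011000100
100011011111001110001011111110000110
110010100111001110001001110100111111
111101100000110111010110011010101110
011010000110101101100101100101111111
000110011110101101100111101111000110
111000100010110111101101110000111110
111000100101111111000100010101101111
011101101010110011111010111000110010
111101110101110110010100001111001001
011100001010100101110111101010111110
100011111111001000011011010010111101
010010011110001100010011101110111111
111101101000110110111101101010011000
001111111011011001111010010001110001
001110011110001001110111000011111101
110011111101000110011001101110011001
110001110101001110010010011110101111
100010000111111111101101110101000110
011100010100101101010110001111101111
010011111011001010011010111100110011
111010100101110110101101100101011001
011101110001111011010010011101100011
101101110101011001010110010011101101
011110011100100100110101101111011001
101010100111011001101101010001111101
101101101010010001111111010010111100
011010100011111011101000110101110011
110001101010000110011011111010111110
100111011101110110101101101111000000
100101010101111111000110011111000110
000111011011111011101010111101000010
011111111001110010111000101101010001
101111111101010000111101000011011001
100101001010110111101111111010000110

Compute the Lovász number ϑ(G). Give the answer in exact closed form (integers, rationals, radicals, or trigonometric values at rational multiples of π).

8

deg(327) = 21; N(327) = {951, 981, 290, 767, 194, 602, 731, 980, 507, 280, 300, 381, 427, 551, 252, 671, 402, 328, 772, 636, 623}.
Vertex 658 has 21 neighbors: 951, 319, 290, 767, 602, 980, 693, 264, 300, 381, 427, 551, 760, 252, 747, 671, 402, 328, 772, 636, 958.
N(507) = {319, 911, 451, 602, 980, 327, 693, 942, 834, 300, 304, 427, 551, 760, 747, 671, 402, 328, 772, 636, 958}, |N(507)| = 21.
N(747) = {951, 911, 981, 767, 731, 980, 507, 590, 280, 942, 834, 381, 304, 551, 252, 658, 402, 328, 772, 636, 623}, |N(747)| = 21.
Regular of degree 21 on 36 vertices: Kneser K(9,2) on C(9,2)=36 vertices.
Distinct eigenvalues (to 4 d.p.): [21.0, 1.0, -6.0].
−36·(-6) / ((21)−(-6)) = 8 = ϑ(G).
Numerically 8.0000.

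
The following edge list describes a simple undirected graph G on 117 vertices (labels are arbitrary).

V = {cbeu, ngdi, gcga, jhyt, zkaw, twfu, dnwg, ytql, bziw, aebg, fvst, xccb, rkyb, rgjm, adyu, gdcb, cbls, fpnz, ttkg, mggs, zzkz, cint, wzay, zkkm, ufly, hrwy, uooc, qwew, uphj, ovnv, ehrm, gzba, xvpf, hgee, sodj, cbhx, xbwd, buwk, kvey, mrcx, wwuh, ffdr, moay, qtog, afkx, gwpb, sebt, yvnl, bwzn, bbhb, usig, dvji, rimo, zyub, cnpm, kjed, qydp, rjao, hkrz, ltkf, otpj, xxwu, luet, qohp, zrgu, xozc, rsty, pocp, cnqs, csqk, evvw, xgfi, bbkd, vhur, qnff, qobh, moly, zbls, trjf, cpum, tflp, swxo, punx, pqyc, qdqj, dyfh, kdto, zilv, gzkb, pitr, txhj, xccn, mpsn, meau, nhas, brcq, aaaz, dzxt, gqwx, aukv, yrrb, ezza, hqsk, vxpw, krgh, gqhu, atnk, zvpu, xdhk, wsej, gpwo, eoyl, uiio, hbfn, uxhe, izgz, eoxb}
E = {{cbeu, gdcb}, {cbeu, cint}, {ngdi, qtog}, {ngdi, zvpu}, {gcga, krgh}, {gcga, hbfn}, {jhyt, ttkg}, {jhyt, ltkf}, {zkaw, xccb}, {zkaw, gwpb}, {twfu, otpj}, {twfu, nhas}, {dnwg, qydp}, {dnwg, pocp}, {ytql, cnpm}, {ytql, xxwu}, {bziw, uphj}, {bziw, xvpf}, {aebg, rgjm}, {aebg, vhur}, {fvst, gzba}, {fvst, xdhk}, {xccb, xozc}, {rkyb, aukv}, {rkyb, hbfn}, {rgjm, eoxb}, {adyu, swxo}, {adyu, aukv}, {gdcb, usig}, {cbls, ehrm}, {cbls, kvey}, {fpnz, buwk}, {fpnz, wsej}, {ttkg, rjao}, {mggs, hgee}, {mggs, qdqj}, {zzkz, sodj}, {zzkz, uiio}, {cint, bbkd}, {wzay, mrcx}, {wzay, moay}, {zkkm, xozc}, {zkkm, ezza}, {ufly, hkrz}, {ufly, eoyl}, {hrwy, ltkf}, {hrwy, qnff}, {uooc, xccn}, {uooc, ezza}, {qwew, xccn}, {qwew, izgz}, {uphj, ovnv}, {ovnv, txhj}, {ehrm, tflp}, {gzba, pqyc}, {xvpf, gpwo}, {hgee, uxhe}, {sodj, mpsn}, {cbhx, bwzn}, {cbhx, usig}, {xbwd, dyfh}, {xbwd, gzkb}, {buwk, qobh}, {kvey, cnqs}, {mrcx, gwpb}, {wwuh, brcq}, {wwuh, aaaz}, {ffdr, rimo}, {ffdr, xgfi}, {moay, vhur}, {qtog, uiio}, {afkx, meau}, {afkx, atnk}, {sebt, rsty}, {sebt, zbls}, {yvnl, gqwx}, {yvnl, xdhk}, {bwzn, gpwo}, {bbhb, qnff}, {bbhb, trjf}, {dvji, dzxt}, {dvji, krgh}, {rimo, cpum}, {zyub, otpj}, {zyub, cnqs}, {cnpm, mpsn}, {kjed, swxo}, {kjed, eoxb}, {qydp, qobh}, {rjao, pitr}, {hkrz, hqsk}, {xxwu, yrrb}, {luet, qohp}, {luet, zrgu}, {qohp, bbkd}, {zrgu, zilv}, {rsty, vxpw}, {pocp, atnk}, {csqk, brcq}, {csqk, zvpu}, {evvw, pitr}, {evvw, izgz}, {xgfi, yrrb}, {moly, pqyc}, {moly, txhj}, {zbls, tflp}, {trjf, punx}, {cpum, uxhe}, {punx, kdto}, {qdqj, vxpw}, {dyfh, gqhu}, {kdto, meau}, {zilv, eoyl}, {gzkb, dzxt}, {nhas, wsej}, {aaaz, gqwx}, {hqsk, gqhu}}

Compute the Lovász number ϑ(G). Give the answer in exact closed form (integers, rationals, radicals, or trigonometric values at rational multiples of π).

117*cos(pi/117)/(cos(pi/117) + 1)

N(qwew) = {xccn, izgz}, |N(qwew)| = 2.
deg(wwuh) = 2; N(wwuh) = {brcq, aaaz}.
Vertex rimo has 2 neighbors: ffdr, cpum.
N(zkkm) = {xozc, ezza}, |N(zkkm)| = 2.
Every vertex has degree 2 (N=117); a single 117-cycle (edge-transitive).
spec(A) ≈ [2.0, 1.997, 1.988, 1.974, 1.954, 1.928, 1.897, 1.86, 1.818, 1.771, 1.718, 1.661, 1.599, 1.532, 1.461, 1.385, 1.306, 1.223, 1.136, 1.046, 0.953, 0.857, 0.759, 0.659, 0.556, 0.453, 0.347, 0.241, 0.134, 0.027, -0.081, -0.188, -0.294, -0.4, -0.505, -0.608, -0.709, -0.809, -0.906, -1.0, -1.092, -1.18, -1.265, -1.346, -1.424, -1.497, -1.566, -1.631, -1.69, -1.745, -1.795, -1.84, -1.879, -1.913, -1.942, -1.965, -1.982, -1.994, -1.999] (distinct, 3 d.p.).
Lovász: ϑ = −117(-2*cos(pi/117))/(2+-(-1)*2*cos(pi/117)) = 117*cos(pi/117)/(cos(pi/117) + 1).
ϑ(G) ≈ 58.48945428.
Check 58 ≤ 117*cos(pi/117)/(cos(pi/117) + 1) ≤ 59: both strict.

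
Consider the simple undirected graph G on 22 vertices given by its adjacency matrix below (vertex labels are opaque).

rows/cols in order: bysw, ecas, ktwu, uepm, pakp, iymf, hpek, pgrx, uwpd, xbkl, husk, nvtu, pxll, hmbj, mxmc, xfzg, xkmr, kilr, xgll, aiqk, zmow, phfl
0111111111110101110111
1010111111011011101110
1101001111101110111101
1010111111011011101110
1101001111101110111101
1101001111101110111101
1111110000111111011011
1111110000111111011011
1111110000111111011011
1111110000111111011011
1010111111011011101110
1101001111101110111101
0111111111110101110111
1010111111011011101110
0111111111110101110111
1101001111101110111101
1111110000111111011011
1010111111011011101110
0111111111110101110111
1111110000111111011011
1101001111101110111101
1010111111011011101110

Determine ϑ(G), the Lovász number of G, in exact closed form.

6

deg(uepm) = 16; N(uepm) = {bysw, ktwu, pakp, iymf, hpek, pgrx, uwpd, xbkl, nvtu, pxll, mxmc, xfzg, xkmr, xgll, aiqk, zmow}.
deg(kilr) = 16; N(kilr) = {bysw, ktwu, pakp, iymf, hpek, pgrx, uwpd, xbkl, nvtu, pxll, mxmc, xfzg, xkmr, xgll, aiqk, zmow}.
Vertex xgll has 18 neighbors: ecas, ktwu, uepm, pakp, iymf, hpek, pgrx, uwpd, xbkl, husk, nvtu, hmbj, xfzg, xkmr, kilr, aiqk, zmow, phfl.
deg(phfl) = 16; N(phfl) = {bysw, ktwu, pakp, iymf, hpek, pgrx, uwpd, xbkl, nvtu, pxll, mxmc, xfzg, xkmr, xgll, aiqk, zmow}.
Complete 4-partite, parts [6, 6, 6, 4]: perfect, ϑ = α = 6.
Numerically 6.000000000.
6 ≤ 6 ≤ 6: collapsed.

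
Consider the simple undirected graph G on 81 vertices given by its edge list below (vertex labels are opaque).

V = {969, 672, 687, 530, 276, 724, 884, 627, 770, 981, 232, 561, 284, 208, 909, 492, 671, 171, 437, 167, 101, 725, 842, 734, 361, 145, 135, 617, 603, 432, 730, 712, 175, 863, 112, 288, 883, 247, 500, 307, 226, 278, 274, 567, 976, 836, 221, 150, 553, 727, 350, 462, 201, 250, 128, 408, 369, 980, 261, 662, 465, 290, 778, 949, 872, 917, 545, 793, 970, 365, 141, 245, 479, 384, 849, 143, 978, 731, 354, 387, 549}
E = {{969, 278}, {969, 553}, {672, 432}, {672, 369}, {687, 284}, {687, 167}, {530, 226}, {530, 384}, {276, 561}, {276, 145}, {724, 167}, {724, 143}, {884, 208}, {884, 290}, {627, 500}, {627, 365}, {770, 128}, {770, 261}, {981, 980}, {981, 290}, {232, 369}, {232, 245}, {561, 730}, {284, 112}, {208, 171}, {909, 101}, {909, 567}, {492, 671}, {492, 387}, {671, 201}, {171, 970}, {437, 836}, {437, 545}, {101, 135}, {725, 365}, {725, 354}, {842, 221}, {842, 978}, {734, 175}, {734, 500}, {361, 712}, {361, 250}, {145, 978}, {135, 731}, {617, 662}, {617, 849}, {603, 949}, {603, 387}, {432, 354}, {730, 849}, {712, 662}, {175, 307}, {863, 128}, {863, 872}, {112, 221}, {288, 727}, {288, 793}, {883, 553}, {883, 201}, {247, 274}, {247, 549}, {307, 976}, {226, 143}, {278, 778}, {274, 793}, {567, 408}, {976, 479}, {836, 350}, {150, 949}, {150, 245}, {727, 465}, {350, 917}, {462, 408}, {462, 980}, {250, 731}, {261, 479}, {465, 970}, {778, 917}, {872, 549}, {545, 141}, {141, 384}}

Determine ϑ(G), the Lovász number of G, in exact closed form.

81*cos(pi/81)/(cos(pi/81) + 1)

N(549) = {247, 872}, |N(549)| = 2.
N(530) = {226, 384}, |N(530)| = 2.
deg(884) = 2; N(884) = {208, 290}.
deg(980) = 2; N(980) = {981, 462}.
2-regular, N=81; this is C_{81}, the 81-cycle.
spec(A) ≈ [2.0, 1.993986, 1.97598, 1.94609, 1.904496, 1.851448, 1.787265, 1.712334, 1.627104, 1.532089, 1.427859, 1.315043, 1.194317, 1.066409, 0.932087, 0.79216, 0.647468, 0.498882, 0.347296, 0.193622, 0.038783, -0.11629, -0.270663, -0.423408, -0.573606, -0.720355, -0.862772, -1.0, -1.131214, -1.255624, -1.372483, -1.481088, -1.580785, -1.670976, -1.751116, -1.820726, -1.879385, -1.926742, -1.962511, -1.986477, -1.998496] (distinct, 6 d.p.).
Lovász (edge-transitive): ϑ = −81·(-2*cos(pi/81))/((2)−(-2*cos(pi/81))) = 81*cos(pi/81)/(cos(pi/81) + 1).
≈ 40.484765310 (to 9 d.p.).
Check 40 ≤ 81*cos(pi/81)/(cos(pi/81) + 1) ≤ 41: both strict.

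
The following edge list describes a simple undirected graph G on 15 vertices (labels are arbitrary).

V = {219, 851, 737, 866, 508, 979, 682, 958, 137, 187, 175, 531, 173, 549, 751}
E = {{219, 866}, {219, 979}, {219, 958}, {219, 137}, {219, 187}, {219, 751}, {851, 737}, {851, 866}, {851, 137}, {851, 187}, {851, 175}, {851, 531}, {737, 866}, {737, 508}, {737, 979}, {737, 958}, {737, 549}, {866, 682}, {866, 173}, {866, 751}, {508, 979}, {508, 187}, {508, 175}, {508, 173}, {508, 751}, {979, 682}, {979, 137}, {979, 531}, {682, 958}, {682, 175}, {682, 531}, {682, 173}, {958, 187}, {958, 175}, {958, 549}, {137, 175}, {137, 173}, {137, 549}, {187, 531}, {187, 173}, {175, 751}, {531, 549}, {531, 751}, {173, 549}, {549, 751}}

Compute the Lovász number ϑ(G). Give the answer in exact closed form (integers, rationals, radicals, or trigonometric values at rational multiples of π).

Vertex 851 has 6 neighbors: 737, 866, 137, 187, 175, 531.
Vertex 549 has 6 neighbors: 737, 958, 137, 531, 173, 751.
Vertex 737 has 6 neighbors: 851, 866, 508, 979, 958, 549.
Vertex 979 has 6 neighbors: 219, 737, 508, 682, 137, 531.
6-regular, N=15; Kneser-type, 2-subsets of [6].
A has 3 distinct eigenvalues ≈ [6.0, 1.0, -3.0].
λ_max=6, λ_min=-3; ϑ = −15·λ_min/(λ_max−λ_min) = 5.
Numerically 5.00000000.

5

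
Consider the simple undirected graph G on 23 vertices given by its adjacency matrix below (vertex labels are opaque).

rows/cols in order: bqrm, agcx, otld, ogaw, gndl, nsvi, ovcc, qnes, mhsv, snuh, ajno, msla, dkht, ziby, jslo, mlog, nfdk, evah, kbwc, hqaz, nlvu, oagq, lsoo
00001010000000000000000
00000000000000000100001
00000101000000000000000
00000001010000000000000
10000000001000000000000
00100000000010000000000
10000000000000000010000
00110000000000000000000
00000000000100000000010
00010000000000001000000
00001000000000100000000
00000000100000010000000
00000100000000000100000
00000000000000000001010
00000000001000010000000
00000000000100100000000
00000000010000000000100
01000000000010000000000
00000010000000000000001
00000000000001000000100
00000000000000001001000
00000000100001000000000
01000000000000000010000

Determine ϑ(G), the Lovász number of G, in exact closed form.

Vertex nfdk has 2 neighbors: snuh, nlvu.
N(lsoo) = {agcx, kbwc}, |N(lsoo)| = 2.
Vertex mlog has 2 neighbors: msla, jslo.
Vertex ajno has 2 neighbors: gndl, jslo.
Every vertex has degree 2 (N=23); this is C_{23}, the 23-cycle.
spec(A) ≈ [2.0, 1.9258, 1.7088, 1.3651, 0.9201, 0.4069, -0.1365, -0.6698, -1.1534, -1.5514, -1.8344, -1.9814] (distinct, 4 d.p.).
−23·(-2*cos(pi/23)) / ((2)−(-2*cos(pi/23))) = 23*cos(pi/23)/(cos(pi/23) + 1) = ϑ(G).
≈ 11.44619 (to 5 d.p.).
Lovász sandwich 11 ≤ 23*cos(pi/23)/(cos(pi/23) + 1) ≤ 12: both strict.

23*cos(pi/23)/(cos(pi/23) + 1)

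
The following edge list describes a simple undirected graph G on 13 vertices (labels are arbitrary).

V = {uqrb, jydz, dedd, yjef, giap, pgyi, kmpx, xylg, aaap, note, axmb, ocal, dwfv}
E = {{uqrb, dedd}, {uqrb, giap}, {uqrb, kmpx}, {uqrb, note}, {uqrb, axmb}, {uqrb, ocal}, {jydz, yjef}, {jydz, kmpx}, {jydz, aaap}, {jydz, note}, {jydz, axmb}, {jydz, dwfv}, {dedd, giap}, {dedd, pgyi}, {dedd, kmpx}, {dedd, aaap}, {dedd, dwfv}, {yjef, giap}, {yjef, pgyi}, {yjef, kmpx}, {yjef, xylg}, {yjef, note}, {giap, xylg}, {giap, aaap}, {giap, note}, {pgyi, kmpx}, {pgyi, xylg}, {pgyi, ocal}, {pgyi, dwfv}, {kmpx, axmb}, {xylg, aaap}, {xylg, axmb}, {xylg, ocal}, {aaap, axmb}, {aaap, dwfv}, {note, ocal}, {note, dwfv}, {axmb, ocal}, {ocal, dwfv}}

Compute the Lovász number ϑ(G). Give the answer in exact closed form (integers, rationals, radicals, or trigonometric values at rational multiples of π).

sqrt(13)

Vertex jydz has 6 neighbors: yjef, kmpx, aaap, note, axmb, dwfv.
deg(uqrb) = 6; N(uqrb) = {dedd, giap, kmpx, note, axmb, ocal}.
deg(yjef) = 6; N(yjef) = {jydz, giap, pgyi, kmpx, xylg, note}.
N(ocal) = {uqrb, pgyi, xylg, note, axmb, dwfv}, |N(ocal)| = 6.
6-regular, N=13; SR(13,6,2,3) — a Paley graph.
Distinct eigenvalues (to 6 d.p.): [6.0, 1.302776, -2.302776].
Lovász: ϑ = −13(-sqrt(13)/2 - 1/2)/(6+-(-sqrt(13)/2 - 1/2)) = sqrt(13).
≈ 3.60555128 (to 8 d.p.).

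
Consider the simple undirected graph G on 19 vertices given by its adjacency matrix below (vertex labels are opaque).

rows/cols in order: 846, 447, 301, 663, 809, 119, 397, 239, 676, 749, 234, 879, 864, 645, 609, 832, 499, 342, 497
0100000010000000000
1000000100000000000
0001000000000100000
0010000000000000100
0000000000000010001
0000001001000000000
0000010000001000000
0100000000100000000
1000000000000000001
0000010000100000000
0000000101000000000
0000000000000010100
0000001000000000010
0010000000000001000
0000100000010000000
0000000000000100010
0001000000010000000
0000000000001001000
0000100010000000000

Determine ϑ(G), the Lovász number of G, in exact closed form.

19*cos(pi/19)/(cos(pi/19) + 1)

deg(864) = 2; N(864) = {397, 342}.
deg(119) = 2; N(119) = {397, 749}.
deg(645) = 2; N(645) = {301, 832}.
Vertex 301 has 2 neighbors: 663, 645.
2-regular, N=19; a single 19-cycle (edge-transitive).
A has 10 distinct eigenvalues ≈ [2.0, 1.891634, 1.578281, 1.093896, 0.490971, -0.165159, -0.803391, -1.354563, -1.758948, -1.972723].
−19·(-2*cos(pi/19)) / ((2)−(-2*cos(pi/19))) = 19*cos(pi/19)/(cos(pi/19) + 1) = ϑ(G).
≈ 9.434771 (to 6 d.p.).
Lovász sandwich 9 ≤ 19*cos(pi/19)/(cos(pi/19) + 1) ≤ 10: both strict.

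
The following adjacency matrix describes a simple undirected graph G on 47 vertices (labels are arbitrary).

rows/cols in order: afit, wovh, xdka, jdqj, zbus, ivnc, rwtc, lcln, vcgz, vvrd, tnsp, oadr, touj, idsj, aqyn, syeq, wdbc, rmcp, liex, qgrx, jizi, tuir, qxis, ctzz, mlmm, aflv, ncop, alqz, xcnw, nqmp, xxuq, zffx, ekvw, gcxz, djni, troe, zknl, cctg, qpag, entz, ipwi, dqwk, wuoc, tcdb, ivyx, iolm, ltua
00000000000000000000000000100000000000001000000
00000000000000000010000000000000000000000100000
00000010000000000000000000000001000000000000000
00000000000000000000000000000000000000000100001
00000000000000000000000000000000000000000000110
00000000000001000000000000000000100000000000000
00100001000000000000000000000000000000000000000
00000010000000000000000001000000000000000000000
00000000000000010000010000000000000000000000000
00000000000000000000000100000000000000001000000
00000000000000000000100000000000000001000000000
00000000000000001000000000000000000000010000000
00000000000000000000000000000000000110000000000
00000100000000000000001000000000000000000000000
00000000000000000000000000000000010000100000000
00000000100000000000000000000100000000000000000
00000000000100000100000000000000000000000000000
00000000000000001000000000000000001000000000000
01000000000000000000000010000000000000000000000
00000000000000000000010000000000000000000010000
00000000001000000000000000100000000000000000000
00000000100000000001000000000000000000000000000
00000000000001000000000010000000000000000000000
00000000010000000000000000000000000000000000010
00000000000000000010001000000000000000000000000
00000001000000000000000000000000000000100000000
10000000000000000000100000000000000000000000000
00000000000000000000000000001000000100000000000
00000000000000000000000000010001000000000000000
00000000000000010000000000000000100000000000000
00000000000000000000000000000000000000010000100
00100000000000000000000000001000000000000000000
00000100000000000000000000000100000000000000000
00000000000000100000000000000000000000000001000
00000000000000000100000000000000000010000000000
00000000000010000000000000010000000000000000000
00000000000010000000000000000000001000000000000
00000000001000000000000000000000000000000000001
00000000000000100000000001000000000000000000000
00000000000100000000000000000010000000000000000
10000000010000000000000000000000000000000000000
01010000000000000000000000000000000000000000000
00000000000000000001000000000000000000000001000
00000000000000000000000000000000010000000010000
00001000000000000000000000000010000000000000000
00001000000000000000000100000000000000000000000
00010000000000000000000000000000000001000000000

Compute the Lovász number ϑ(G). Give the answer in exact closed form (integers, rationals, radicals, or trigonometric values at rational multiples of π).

N(jdqj) = {dqwk, ltua}, |N(jdqj)| = 2.
Vertex zknl has 2 neighbors: touj, djni.
Vertex ltua has 2 neighbors: jdqj, cctg.
Vertex qpag has 2 neighbors: aqyn, aflv.
deg(v) = 2 for all v (|V|=47); connected 2-regular on 47 ⇒ C_{47}.
The 24 distinct eigenvalues: [2.0, 1.982155, 1.928938, 1.8413, 1.720803, 1.569599, 1.390385, 1.186359, 0.961164, 0.718816, 0.46364, 0.200191, -0.06683, -0.332659, -0.592551, -0.84187, -1.076165, -1.291256, -1.483304, -1.648883, -1.785038, -1.889338, -1.959923, -1.995534].
−47·(-2*cos(pi/47)) / ((2)−(-2*cos(pi/47))) = 47*cos(pi/47)/(cos(pi/47) + 1) = ϑ(G).
= 23.473731493… (decimal).
Lovász sandwich 23 ≤ 47*cos(pi/47)/(cos(pi/47) + 1) ≤ 24: both strict.

47*cos(pi/47)/(cos(pi/47) + 1)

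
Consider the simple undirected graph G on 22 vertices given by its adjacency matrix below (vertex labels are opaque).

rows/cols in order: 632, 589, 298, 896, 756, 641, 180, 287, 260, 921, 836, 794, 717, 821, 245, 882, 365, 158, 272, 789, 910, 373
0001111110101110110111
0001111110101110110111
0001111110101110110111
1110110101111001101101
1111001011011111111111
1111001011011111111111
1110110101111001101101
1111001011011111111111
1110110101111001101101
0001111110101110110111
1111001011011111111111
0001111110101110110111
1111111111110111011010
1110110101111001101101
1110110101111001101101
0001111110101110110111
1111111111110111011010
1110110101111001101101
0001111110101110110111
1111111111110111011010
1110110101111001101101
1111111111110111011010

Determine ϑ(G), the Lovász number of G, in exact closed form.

N(589) = {896, 756, 641, 180, 287, 260, 836, 717, 821, 245, 365, 158, 789, 910, 373}, |N(589)| = 15.
Vertex 245 has 15 neighbors: 632, 589, 298, 756, 641, 287, 921, 836, 794, 717, 882, 365, 272, 789, 373.
N(756) = {632, 589, 298, 896, 180, 260, 921, 794, 717, 821, 245, 882, 365, 158, 272, 789, 910, 373}, |N(756)| = 18.
deg(836) = 18; N(836) = {632, 589, 298, 896, 180, 260, 921, 794, 717, 821, 245, 882, 365, 158, 272, 789, 910, 373}.
4 parts of sizes [7, 7, 4, 4]; α(G) = 7 = ϑ (perfect).
Numerically 7.000000.
Sandwich: α(G)=7 ≤ ϑ(G)=7 ≤ χ(Ḡ)=7 (collapsed).

7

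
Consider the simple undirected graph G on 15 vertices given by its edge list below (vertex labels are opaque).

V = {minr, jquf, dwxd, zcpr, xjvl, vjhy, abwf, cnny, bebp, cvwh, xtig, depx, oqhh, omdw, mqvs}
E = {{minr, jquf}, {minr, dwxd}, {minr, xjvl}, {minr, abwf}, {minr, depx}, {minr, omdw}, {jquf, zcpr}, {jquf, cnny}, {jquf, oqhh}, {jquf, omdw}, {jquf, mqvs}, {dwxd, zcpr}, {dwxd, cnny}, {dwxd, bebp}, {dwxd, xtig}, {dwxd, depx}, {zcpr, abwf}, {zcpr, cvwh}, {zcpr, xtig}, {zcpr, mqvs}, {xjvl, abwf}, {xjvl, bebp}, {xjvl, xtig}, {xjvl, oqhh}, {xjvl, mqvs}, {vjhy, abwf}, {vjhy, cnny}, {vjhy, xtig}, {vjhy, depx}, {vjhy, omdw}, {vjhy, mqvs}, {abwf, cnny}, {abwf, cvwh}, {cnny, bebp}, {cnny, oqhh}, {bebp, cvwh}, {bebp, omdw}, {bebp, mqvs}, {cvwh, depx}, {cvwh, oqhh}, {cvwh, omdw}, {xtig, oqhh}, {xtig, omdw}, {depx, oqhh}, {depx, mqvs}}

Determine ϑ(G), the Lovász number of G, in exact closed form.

5

deg(bebp) = 6; N(bebp) = {dwxd, xjvl, cnny, cvwh, omdw, mqvs}.
deg(minr) = 6; N(minr) = {jquf, dwxd, xjvl, abwf, depx, omdw}.
deg(xtig) = 6; N(xtig) = {dwxd, zcpr, xjvl, vjhy, oqhh, omdw}.
N(vjhy) = {abwf, cnny, xtig, depx, omdw, mqvs}, |N(vjhy)| = 6.
deg(v) = 6 for all v (|V|=15); Kneser K(6,2) on C(6,2)=15 vertices.
The 3 distinct eigenvalues: [6.0, 1.0, -3.0].
With N=15: ϑ(G) = 15·(-1*(-3))/(6−(-3)) = 5.
= 5.00000… (decimal).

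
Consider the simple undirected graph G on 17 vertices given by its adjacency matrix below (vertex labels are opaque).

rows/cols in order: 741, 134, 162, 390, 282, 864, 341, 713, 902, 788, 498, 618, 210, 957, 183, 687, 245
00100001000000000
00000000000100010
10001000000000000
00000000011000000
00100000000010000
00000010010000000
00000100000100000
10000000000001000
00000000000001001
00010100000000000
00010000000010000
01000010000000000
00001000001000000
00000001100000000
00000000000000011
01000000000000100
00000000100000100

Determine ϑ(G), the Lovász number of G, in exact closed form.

deg(902) = 2; N(902) = {957, 245}.
N(245) = {902, 183}, |N(245)| = 2.
N(687) = {134, 183}, |N(687)| = 2.
deg(341) = 2; N(341) = {864, 618}.
Regular of degree 2 on 17 vertices: connected 2-regular on 17 ⇒ C_{17}.
The 9 distinct eigenvalues: [2.0, 1.864944, 1.478018, 0.891477, 0.184537, -0.547326, -1.205269, -1.700434, -1.965946].
Lovász (edge-transitive): ϑ = −17·(-2*cos(pi/17))/((2)−(-2*cos(pi/17))) = 17*cos(pi/17)/(cos(pi/17) + 1).
ϑ(G) ≈ 8.4270143.
Check 8 ≤ 17*cos(pi/17)/(cos(pi/17) + 1) ≤ 9: both strict.

17*cos(pi/17)/(cos(pi/17) + 1)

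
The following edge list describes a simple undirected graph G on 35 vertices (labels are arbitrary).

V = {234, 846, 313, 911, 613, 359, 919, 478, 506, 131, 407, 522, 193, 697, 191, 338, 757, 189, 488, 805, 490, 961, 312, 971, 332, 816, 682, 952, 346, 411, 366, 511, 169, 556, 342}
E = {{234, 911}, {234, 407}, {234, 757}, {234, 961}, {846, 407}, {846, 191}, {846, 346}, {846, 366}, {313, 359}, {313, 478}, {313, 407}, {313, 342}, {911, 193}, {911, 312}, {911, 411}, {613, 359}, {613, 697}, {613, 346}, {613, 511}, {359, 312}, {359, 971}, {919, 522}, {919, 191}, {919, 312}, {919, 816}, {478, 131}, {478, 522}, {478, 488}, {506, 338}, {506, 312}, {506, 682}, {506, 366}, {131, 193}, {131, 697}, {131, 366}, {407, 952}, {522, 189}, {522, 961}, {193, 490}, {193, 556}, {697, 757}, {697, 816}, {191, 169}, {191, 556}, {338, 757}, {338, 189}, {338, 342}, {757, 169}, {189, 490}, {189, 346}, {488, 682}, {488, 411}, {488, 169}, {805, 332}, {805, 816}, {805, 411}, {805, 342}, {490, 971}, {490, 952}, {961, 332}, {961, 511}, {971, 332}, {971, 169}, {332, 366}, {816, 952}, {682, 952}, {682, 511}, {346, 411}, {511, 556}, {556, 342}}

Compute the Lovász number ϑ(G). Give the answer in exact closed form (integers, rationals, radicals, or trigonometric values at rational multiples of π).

15

N(191) = {846, 919, 169, 556}, |N(191)| = 4.
Vertex 312 has 4 neighbors: 911, 359, 919, 506.
deg(313) = 4; N(313) = {359, 478, 407, 342}.
deg(506) = 4; N(506) = {338, 312, 682, 366}.
4-regular, N=35; this is K(7,3), the Kneser graph.
The 4 distinct eigenvalues: [4.0, 2.0, -1.0, -3.0].
With N=35: ϑ(G) = 35·(-1*(-3))/(4−(-3)) = 15.
= 15.0000… (decimal).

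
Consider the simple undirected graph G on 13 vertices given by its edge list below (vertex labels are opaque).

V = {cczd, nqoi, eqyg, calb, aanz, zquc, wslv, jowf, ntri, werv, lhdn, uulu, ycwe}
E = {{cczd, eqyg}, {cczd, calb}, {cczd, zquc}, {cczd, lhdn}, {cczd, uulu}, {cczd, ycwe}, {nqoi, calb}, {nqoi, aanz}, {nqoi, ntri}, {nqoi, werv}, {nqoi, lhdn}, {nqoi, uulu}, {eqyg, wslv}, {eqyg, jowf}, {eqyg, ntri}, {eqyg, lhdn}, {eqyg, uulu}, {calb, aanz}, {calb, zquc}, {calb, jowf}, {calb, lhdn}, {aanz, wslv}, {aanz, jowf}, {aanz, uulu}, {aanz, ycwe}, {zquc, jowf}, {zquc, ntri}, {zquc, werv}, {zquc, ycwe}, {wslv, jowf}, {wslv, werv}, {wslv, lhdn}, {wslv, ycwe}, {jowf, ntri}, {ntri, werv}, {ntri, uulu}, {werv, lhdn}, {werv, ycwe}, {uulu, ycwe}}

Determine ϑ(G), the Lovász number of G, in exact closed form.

sqrt(13)

deg(werv) = 6; N(werv) = {nqoi, zquc, wslv, ntri, lhdn, ycwe}.
deg(ycwe) = 6; N(ycwe) = {cczd, aanz, zquc, wslv, werv, uulu}.
deg(cczd) = 6; N(cczd) = {eqyg, calb, zquc, lhdn, uulu, ycwe}.
N(jowf) = {eqyg, calb, aanz, zquc, wslv, ntri}, |N(jowf)| = 6.
Regular of degree 6 on 13 vertices: SR(13,6,2,3) — a Paley graph.
spec(A) ≈ [6.0, 1.302776, -2.302776] (distinct, 6 d.p.).
ϑ = −N·λ_min/(λ_max−λ_min) = −13·(-sqrt(13)/2 - 1/2)/(6−(-sqrt(13)/2 - 1/2)) = sqrt(13).
= 3.605551275… (decimal).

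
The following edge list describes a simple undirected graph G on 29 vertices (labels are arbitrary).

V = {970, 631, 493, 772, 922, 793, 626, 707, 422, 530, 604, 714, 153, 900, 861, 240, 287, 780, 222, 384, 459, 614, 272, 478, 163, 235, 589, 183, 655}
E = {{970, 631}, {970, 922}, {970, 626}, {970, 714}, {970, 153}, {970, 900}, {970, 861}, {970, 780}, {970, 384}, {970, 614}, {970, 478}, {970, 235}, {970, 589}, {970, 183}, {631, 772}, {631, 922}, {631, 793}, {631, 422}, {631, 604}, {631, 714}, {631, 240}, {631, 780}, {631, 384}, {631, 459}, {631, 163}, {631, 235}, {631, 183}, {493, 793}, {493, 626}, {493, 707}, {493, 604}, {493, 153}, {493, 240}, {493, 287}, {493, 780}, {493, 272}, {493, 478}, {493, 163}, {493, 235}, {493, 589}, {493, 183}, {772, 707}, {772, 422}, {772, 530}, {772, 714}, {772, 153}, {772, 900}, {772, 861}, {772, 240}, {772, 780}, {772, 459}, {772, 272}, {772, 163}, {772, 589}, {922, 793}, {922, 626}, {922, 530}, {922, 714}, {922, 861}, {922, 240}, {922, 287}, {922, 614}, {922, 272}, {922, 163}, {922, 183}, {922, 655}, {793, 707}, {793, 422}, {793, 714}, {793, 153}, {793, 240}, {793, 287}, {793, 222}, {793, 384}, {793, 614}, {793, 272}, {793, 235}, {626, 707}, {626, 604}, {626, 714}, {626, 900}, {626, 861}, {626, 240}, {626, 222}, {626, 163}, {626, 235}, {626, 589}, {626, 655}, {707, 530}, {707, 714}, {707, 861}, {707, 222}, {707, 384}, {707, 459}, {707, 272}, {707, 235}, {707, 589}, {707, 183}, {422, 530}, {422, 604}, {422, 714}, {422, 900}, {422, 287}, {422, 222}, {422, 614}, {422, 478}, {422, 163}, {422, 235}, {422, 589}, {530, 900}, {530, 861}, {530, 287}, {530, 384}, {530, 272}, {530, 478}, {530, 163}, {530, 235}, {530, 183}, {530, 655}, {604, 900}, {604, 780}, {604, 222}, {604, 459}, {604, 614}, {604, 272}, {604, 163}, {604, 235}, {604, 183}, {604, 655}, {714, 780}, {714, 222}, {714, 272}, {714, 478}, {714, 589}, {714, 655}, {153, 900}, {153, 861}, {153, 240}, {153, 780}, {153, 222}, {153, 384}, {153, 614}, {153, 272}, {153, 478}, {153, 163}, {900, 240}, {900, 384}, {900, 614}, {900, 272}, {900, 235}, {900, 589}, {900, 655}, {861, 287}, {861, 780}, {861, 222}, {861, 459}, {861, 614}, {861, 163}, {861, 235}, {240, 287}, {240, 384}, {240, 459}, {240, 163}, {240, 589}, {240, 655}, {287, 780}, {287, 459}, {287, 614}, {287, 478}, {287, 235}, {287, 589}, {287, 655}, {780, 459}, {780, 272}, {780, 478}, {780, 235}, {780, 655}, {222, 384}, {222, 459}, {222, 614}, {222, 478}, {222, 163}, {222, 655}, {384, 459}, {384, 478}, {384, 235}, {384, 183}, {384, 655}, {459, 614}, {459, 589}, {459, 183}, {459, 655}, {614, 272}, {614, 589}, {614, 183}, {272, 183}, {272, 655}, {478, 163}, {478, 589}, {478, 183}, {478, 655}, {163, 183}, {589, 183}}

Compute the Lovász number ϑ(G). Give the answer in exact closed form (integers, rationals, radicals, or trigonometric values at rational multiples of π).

deg(493) = 14; N(493) = {793, 626, 707, 604, 153, 240, 287, 780, 272, 478, 163, 235, 589, 183}.
deg(861) = 14; N(861) = {970, 772, 922, 626, 707, 530, 153, 287, 780, 222, 459, 614, 163, 235}.
N(235) = {970, 631, 493, 793, 626, 707, 422, 530, 604, 900, 861, 287, 780, 384}, |N(235)| = 14.
N(707) = {493, 772, 793, 626, 530, 714, 861, 222, 384, 459, 272, 235, 589, 183}, |N(707)| = 14.
G on 29 vertices is 14-regular; SR(29,14,6,7) — a Paley graph.
A has 3 distinct eigenvalues ≈ [14.0, 2.19258, -3.19258].
Lovász (edge-transitive): ϑ = −29·(-sqrt(29)/2 - 1/2)/((14)−(-sqrt(29)/2 - 1/2)) = sqrt(29).
Numerically 5.385164807.

sqrt(29)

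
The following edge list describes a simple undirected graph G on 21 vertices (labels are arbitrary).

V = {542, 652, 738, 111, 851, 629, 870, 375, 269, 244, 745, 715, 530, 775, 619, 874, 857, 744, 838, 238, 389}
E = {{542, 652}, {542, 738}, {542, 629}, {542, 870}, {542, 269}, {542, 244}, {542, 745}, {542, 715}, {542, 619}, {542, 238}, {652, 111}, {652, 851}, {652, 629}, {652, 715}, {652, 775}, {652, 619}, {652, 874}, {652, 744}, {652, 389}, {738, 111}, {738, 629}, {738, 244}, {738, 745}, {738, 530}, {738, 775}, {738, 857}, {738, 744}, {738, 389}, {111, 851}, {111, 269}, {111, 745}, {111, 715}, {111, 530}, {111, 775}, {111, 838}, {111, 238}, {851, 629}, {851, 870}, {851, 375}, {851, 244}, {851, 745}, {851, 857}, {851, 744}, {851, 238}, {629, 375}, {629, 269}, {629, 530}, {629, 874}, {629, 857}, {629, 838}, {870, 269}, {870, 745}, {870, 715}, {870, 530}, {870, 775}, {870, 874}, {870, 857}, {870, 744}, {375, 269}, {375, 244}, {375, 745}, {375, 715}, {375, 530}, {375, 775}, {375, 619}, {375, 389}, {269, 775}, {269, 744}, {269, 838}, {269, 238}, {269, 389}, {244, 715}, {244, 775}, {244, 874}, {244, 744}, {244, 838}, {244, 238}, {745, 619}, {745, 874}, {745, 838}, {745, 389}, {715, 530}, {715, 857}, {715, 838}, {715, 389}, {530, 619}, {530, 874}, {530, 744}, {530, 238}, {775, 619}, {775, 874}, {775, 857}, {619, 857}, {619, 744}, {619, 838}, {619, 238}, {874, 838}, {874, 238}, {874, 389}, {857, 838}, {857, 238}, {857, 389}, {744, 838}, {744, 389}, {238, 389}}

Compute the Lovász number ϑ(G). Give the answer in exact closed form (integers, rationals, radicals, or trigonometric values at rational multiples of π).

deg(530) = 10; N(530) = {738, 111, 629, 870, 375, 715, 619, 874, 744, 238}.
Vertex 111 has 10 neighbors: 652, 738, 851, 269, 745, 715, 530, 775, 838, 238.
Vertex 851 has 10 neighbors: 652, 111, 629, 870, 375, 244, 745, 857, 744, 238.
Vertex 375 has 10 neighbors: 851, 629, 269, 244, 745, 715, 530, 775, 619, 389.
21-vertex 10-regular graph: Kneser K(7,2) on C(7,2)=21 vertices.
The 3 distinct eigenvalues: [10.0, 1.0, -4.0].
−21·(-4) / ((10)−(-4)) = 6 = ϑ(G).
Numerically 6.000000.

6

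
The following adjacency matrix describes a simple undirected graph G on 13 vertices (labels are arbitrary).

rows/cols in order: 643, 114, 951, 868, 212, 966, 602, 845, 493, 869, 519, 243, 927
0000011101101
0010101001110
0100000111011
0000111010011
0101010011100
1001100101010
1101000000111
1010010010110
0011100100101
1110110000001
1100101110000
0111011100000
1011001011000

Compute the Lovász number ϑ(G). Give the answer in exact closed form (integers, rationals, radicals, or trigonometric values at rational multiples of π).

sqrt(13)

deg(951) = 6; N(951) = {114, 845, 493, 869, 243, 927}.
Vertex 602 has 6 neighbors: 643, 114, 868, 519, 243, 927.
deg(519) = 6; N(519) = {643, 114, 212, 602, 845, 493}.
deg(868) = 6; N(868) = {212, 966, 602, 493, 243, 927}.
6-regular, N=13; Paley(13): SR with (k,λ,μ)=(6,2,3).
The 3 distinct eigenvalues: [6.0, 1.303, -2.303].
λ_max=6, λ_min=-sqrt(13)/2 - 1/2; ϑ = −13·λ_min/(λ_max−λ_min) = sqrt(13).
Numerically 3.605551.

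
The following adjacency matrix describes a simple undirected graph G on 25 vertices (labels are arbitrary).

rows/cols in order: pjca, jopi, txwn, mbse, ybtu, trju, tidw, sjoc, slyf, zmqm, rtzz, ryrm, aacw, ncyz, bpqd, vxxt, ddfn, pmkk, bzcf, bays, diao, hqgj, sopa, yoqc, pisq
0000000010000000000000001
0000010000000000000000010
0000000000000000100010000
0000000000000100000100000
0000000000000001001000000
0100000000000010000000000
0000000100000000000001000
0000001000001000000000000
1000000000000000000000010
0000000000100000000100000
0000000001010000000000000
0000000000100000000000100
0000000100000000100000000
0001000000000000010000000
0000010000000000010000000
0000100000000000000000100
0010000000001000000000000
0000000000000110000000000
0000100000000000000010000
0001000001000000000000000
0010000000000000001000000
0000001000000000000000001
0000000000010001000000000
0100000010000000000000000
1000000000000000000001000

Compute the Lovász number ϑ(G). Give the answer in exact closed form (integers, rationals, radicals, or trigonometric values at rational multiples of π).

deg(pisq) = 2; N(pisq) = {pjca, hqgj}.
deg(bays) = 2; N(bays) = {mbse, zmqm}.
deg(yoqc) = 2; N(yoqc) = {jopi, slyf}.
Vertex pjca has 2 neighbors: slyf, pisq.
2-regular, N=25; a single 25-cycle (edge-transitive).
The 13 distinct eigenvalues: [2.0, 1.93717, 1.75261, 1.45794, 1.07165, 0.61803, 0.12558, -0.37476, -0.85156, -1.27485, -1.61803, -1.85955, -1.98423].
Lovász (edge-transitive): ϑ = −25·(-2*cos(pi/25))/((2)−(-2*cos(pi/25))) = 25*cos(pi/25)/(cos(pi/25) + 1).
ϑ(G) ≈ 12.45052.
Check 12 ≤ 25*cos(pi/25)/(cos(pi/25) + 1) ≤ 13: both strict.

25*cos(pi/25)/(cos(pi/25) + 1)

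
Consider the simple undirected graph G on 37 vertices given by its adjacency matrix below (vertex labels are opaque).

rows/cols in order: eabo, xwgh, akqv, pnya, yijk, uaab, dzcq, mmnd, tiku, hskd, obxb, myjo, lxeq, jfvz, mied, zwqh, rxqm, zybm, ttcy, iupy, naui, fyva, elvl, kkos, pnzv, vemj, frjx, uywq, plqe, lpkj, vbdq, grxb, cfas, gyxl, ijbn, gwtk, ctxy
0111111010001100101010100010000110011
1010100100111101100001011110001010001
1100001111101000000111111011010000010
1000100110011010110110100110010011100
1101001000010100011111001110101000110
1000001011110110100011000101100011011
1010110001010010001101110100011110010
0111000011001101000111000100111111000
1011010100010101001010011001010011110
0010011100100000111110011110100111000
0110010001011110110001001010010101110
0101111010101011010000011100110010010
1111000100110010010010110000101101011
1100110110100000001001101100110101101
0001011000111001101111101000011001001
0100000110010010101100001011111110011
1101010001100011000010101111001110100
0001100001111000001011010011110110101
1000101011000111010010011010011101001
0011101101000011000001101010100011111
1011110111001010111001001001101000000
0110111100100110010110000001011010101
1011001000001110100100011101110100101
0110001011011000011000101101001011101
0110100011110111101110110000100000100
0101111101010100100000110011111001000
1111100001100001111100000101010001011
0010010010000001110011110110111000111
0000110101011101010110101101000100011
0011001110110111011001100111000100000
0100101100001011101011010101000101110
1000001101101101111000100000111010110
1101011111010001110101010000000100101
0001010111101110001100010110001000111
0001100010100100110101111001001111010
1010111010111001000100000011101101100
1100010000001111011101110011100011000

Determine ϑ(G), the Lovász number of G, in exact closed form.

N(yijk) = {eabo, xwgh, pnya, dzcq, myjo, jfvz, zybm, ttcy, iupy, naui, fyva, pnzv, vemj, frjx, plqe, vbdq, ijbn, gwtk}, |N(yijk)| = 18.
deg(pnzv) = 18; N(pnzv) = {xwgh, akqv, yijk, tiku, hskd, obxb, myjo, jfvz, mied, zwqh, rxqm, ttcy, iupy, naui, elvl, kkos, plqe, ijbn}.
deg(ijbn) = 18; N(ijbn) = {pnya, yijk, tiku, obxb, jfvz, rxqm, zybm, iupy, fyva, elvl, kkos, pnzv, uywq, vbdq, grxb, cfas, gyxl, gwtk}.
deg(mmnd) = 18; N(mmnd) = {xwgh, akqv, pnya, tiku, hskd, lxeq, jfvz, zwqh, iupy, naui, fyva, vemj, plqe, lpkj, vbdq, grxb, cfas, gyxl}.
18-regular, N=37; Paley(37): SR with (k,λ,μ)=(18,8,9).
A has 3 distinct eigenvalues ≈ [18.0, 2.541381, -3.541381].
Lovász: ϑ = −37(-sqrt(37)/2 - 1/2)/(18+-(-sqrt(37)/2 - 1/2)) = sqrt(37).
≈ 6.08276 (to 5 d.p.).

sqrt(37)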